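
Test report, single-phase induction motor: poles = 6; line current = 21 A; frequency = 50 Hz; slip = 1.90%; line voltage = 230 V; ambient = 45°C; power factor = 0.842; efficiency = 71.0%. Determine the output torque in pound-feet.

P_in = V·I·cosφ = 230 × 21 × 0.842 = 4067 W
P_out = η·P_in = 0.71 × 4067 = 2888 W
n_s = 120×50/6 = 1000 rpm; n = 1000×(1−0.019) = 981 rpm
ω = 2π×981/60 = 102.7 rad/s
τ = P_out/ω = 2888/102.7 = 28.12 N·m
In lb·ft: 28.12/1.356 = 20.7 lb·ft

20.7 lb·ft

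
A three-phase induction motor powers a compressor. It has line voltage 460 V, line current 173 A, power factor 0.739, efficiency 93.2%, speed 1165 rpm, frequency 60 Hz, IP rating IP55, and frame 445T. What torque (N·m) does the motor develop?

778 N·m

P_in = √3·V·I·cosφ = 1.732 × 460 × 173 × 0.739 = 101858 W
P_out = η·P_in = 0.932 × 101858 = 94932 W
n = 1165 rpm
ω = 2π×1165/60 = 122 rad/s
τ = P_out/ω = 94932/122 = 778 N·m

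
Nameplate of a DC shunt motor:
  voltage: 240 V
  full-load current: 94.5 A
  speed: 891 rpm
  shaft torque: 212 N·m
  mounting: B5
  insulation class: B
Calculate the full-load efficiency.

ω = 2π × 891/60 = 93.31 rad/s; P_out = τω = 212 × 93.31 = 19782 W
P_in = V·I = 240 × 94.5 = 22680 W
η = P_out / P_in = 19782 / 22680 = 0.872 = 87.2%

87.2 %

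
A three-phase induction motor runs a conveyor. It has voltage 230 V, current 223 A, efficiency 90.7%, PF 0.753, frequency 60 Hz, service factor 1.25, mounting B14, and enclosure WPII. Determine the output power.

60.7 kW

P_in = √3·V·I·cosφ = 1.732 × 230 × 223 × 0.753 = 66892 W
P_out = η·P_in = 0.907 × 66892 = 60671 W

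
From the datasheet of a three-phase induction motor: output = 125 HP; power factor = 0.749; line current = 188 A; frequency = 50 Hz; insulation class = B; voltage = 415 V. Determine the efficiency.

P_out = 125 × 746 = 93250 W
P_in = √3·V_L·I_L·cosφ = 1.732 × 415 × 188 × 0.749 = 101213 W
η = P_out / P_in = 93250 / 101213 = 0.921 = 92.1%

92.1 %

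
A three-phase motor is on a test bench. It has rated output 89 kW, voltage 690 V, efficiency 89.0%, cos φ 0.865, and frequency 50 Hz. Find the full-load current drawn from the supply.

96.7 A

P_out = 89 kW = 89000 W
P_in = P_out / η = 89000 / 0.890 = 100000 W
I_L = P_in / (√3·V_L·cosφ) = 100000 / (1.732 × 690 × 0.865) = 96.7 A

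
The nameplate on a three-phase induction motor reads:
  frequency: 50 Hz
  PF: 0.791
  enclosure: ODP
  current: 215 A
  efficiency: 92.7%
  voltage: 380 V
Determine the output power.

P_in = √3·V·I·cosφ = 1.732 × 380 × 215 × 0.791 = 111930 W
P_out = η·P_in = 0.927 × 111930 = 103759 W

104 kW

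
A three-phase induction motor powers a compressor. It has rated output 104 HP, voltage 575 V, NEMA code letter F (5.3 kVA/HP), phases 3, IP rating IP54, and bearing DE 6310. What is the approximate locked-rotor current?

553 A

S_LR = 5.3 × 104 = 551.2 kVA
I_LR = S_LR/(√3·V_L) = 551200/(1.732×575) = 553 A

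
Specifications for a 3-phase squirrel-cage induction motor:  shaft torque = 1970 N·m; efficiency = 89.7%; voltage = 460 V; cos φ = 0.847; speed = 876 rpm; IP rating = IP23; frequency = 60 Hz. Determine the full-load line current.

299 A

ω = 2π×876/60 = 91.73 rad/s; P_out = τω = 1970 × 91.73 = 180708 W
P_in = P_out / η = 180708 / 0.897 = 201458 W
I_L = P_in / (√3·V_L·cosφ) = 201458 / (1.732 × 460 × 0.847) = 299 A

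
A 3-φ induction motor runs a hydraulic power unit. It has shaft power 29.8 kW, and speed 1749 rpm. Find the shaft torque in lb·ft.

ω = 2π × 1749/60 = 183.2 rad/s
τ = P/ω = 29800/183.2 = 162.7 N·m
In lb·ft: 162.7/1.356 = 120 lb·ft

120 lb·ft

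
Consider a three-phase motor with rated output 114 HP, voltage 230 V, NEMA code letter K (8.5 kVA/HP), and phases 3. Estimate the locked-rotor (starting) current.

S_LR = 8.5 × 114 = 969 kVA
I_LR = S_LR/(√3·V_L) = 969000/(1.732×230) = 2430 A

2430 A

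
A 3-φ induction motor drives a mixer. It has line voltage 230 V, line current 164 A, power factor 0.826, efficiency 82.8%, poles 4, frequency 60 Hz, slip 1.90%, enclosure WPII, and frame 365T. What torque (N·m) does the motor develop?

242 N·m

P_in = √3·V·I·cosφ = 1.732 × 230 × 164 × 0.826 = 53963 W
P_out = η·P_in = 0.828 × 53963 = 44681 W
n_s = 120×60/4 = 1800 rpm; n = 1800×(1−0.019) = 1766 rpm
ω = 2π×1766/60 = 184.9 rad/s
τ = P_out/ω = 44681/184.9 = 242 N·m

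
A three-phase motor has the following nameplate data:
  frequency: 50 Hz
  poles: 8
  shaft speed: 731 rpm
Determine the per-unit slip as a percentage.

n_s = 120f/p = 120×50/8 = 750 rpm
s = (n_s − n)/n_s = (750 − 731)/750 = 0.0253

2.53 %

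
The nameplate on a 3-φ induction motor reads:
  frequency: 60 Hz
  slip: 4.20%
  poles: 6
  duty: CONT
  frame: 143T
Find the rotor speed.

n_s = 120f/p = 120×60/6 = 1200 rpm
n = n_s(1 − s) = 1200 × (1 − 0.042) = 1150 rpm

1150 rpm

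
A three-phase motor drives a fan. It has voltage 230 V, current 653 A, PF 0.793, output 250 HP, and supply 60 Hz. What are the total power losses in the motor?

P_in = √3·V·I·cosφ = 1.732×230×653×0.793 = 206282 W
P_out = 250×746 = 186500 W
Losses = P_in − P_out = 206282 − 186500 = 19782 W

19800 W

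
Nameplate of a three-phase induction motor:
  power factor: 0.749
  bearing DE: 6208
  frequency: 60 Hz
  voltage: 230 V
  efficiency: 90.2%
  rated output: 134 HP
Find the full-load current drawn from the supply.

P_out = 134 × 746 = 99964 W
P_in = P_out / η = 99964 / 0.902 = 110825 W
I_L = P_in / (√3·V_L·cosφ) = 110825 / (1.732 × 230 × 0.749) = 371 A

371 A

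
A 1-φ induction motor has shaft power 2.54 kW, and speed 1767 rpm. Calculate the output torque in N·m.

13.7 N·m

ω = 2π × 1767/60 = 185 rad/s
τ = P/ω = 2540/185 = 13.7 N·m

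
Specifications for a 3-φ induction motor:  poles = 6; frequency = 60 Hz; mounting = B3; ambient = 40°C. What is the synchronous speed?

n_s = 120f/p = 120×60/6 = 1200 rpm

1200 rpm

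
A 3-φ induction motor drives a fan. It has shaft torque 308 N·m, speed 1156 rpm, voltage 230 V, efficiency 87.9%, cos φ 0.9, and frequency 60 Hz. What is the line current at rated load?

ω = 2π×1156/60 = 121.1 rad/s; P_out = τω = 308 × 121.1 = 37299 W
P_in = P_out / η = 37299 / 0.879 = 42433 W
I_L = P_in / (√3·V_L·cosφ) = 42433 / (1.732 × 230 × 0.9) = 118 A

118 A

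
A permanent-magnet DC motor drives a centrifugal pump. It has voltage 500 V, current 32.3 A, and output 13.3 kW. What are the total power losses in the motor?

P_in = V·I = 500×32.3 = 16150 W
P_out = 13300 W
Losses = P_in − P_out = 16150 − 13300 = 2850 W

2.85 kW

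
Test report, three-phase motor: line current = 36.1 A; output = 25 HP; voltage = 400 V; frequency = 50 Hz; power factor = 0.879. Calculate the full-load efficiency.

84.8 %

P_out = 25 × 746 = 18650 W
P_in = √3·V_L·I_L·cosφ = 1.732 × 400 × 36.1 × 0.879 = 21984 W
η = P_out / P_in = 18650 / 21984 = 0.848 = 84.8%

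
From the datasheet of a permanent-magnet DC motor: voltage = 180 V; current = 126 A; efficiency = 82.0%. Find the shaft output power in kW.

18.6 kW

P_in = V·I = 180 × 126 = 22680 W
P_out = η·P_in = 0.82 × 22680 = 18598 W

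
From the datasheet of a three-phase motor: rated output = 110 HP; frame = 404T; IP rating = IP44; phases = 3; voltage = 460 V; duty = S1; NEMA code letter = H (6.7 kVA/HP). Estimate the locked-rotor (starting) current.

S_LR = 6.7 × 110 = 737 kVA
I_LR = S_LR/(√3·V_L) = 737000/(1.732×460) = 925 A

925 A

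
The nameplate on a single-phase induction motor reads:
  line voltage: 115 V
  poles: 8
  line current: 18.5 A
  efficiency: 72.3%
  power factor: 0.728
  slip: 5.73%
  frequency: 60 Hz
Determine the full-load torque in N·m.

P_in = V·I·cosφ = 115 × 18.5 × 0.728 = 1549 W
P_out = η·P_in = 0.723 × 1549 = 1120 W
n_s = 120×60/8 = 900 rpm; n = 900×(1−0.0573) = 848 rpm
ω = 2π×848/60 = 88.8 rad/s
τ = P_out/ω = 1120/88.8 = 12.6 N·m

12.6 N·m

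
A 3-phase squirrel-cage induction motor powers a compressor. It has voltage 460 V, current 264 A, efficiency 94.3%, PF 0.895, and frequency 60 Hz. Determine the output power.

P_in = √3·V·I·cosφ = 1.732 × 460 × 264 × 0.895 = 188249 W
P_out = η·P_in = 0.943 × 188249 = 177519 W

178 kW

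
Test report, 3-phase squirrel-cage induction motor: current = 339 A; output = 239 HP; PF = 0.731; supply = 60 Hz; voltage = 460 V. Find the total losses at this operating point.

19100 W

P_in = √3·V·I·cosφ = 1.732×460×339×0.731 = 197434 W
P_out = 239×746 = 178294 W
Losses = P_in − P_out = 197434 − 178294 = 19140 W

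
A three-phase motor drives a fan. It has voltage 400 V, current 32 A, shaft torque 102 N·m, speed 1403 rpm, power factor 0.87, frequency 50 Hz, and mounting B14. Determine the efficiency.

ω = 2π × 1403/60 = 146.9 rad/s; P_out = τω = 102 × 146.9 = 14984 W
P_in = √3·V_L·I_L·cosφ = 1.732 × 400 × 32 × 0.87 = 19288 W
η = P_out / P_in = 14984 / 19288 = 0.777 = 77.7%

77.7 %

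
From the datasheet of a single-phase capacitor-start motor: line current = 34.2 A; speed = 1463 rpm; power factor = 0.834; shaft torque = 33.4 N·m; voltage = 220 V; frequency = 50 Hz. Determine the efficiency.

ω = 2π × 1463/60 = 153.2 rad/s; P_out = τω = 33.4 × 153.2 = 5117 W
P_in = V·I·cosφ = 220 × 34.2 × 0.834 = 6275 W
η = P_out / P_in = 5117 / 6275 = 0.815 = 81.5%

81.5 %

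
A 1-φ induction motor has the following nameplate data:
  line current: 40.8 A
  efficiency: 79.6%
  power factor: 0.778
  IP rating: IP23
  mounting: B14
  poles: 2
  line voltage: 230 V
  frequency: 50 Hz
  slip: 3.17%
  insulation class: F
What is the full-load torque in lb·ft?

P_in = V·I·cosφ = 230 × 40.8 × 0.778 = 7301 W
P_out = η·P_in = 0.796 × 7301 = 5812 W
n_s = 120×50/2 = 3000 rpm; n = 3000×(1−0.0317) = 2905 rpm
ω = 2π×2905/60 = 304.2 rad/s
τ = P_out/ω = 5812/304.2 = 19.11 N·m
In lb·ft: 19.11/1.356 = 14.1 lb·ft

14.1 lb·ft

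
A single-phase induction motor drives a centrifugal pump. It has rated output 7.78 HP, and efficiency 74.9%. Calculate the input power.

7.75 kW

P_out = 7.78 × 746 = 5804 W
P_in = P_out/η = 5804/0.749 = 7749 W = 7.75 kW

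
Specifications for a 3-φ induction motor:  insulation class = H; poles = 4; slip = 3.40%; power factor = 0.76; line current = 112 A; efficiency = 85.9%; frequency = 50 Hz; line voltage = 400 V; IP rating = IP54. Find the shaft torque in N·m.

334 N·m

P_in = √3·V·I·cosφ = 1.732 × 400 × 112 × 0.76 = 58971 W
P_out = η·P_in = 0.859 × 58971 = 50656 W
n_s = 120×50/4 = 1500 rpm; n = 1500×(1−0.034) = 1449 rpm
ω = 2π×1449/60 = 151.7 rad/s
τ = P_out/ω = 50656/151.7 = 334 N·m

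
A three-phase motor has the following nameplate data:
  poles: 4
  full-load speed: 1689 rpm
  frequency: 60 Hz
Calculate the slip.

6.17 %

n_s = 120f/p = 120×60/4 = 1800 rpm
s = (n_s − n)/n_s = (1800 − 1689)/1800 = 0.0617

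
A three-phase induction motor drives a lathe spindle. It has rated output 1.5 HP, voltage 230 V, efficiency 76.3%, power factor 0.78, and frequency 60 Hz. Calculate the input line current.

P_out = 1.5 × 746 = 1119 W
P_in = P_out / η = 1119 / 0.763 = 1467 W
I_L = P_in / (√3·V_L·cosφ) = 1467 / (1.732 × 230 × 0.78) = 4.72 A

4.72 A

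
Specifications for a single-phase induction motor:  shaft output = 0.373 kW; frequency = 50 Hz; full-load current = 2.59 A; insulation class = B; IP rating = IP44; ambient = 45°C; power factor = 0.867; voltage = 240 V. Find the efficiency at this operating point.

69.2 %

P_out = 0.373 kW = 373 W
P_in = V·I·cosφ = 240 × 2.59 × 0.867 = 539 W
η = P_out / P_in = 373 / 539 = 0.692 = 69.2%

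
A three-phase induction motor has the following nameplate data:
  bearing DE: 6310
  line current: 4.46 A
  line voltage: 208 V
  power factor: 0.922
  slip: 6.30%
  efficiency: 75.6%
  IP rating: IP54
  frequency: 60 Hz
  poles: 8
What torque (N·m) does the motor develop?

P_in = √3·V·I·cosφ = 1.732 × 208 × 4.46 × 0.922 = 1481 W
P_out = η·P_in = 0.756 × 1481 = 1120 W
n_s = 120×60/8 = 900 rpm; n = 900×(1−0.063) = 843 rpm
ω = 2π×843/60 = 88.28 rad/s
τ = P_out/ω = 1120/88.28 = 12.7 N·m

12.7 N·m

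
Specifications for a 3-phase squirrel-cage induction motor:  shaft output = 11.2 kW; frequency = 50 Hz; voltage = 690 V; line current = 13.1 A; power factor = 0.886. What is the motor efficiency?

80.7 %

P_out = 11.2 kW = 11200 W
P_in = √3·V_L·I_L·cosφ = 1.732 × 690 × 13.1 × 0.886 = 13871 W
η = P_out / P_in = 11200 / 13871 = 0.807 = 80.7%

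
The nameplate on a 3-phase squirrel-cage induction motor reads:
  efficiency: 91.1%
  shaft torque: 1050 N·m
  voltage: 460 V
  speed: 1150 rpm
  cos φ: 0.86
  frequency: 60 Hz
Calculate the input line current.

203 A

ω = 2π×1150/60 = 120.4 rad/s; P_out = τω = 1050 × 120.4 = 126420 W
P_in = P_out / η = 126420 / 0.911 = 138771 W
I_L = P_in / (√3·V_L·cosφ) = 138771 / (1.732 × 460 × 0.86) = 203 A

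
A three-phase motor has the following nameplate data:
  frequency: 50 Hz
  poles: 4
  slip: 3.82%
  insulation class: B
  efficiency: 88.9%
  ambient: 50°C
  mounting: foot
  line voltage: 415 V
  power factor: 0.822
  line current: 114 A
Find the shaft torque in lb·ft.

P_in = √3·V·I·cosφ = 1.732 × 415 × 114 × 0.822 = 67355 W
P_out = η·P_in = 0.889 × 67355 = 59879 W
n_s = 120×50/4 = 1500 rpm; n = 1500×(1−0.0382) = 1443 rpm
ω = 2π×1443/60 = 151.1 rad/s
τ = P_out/ω = 59879/151.1 = 396.3 N·m
In lb·ft: 396.3/1.356 = 292 lb·ft

292 lb·ft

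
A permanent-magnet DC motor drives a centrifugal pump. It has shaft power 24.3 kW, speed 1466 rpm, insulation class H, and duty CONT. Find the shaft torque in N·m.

158 N·m

ω = 2π × 1466/60 = 153.5 rad/s
τ = P/ω = 24300/153.5 = 158 N·m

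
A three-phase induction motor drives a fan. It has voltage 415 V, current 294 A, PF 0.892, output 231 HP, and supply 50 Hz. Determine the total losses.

16200 W

P_in = √3·V·I·cosφ = 1.732×415×294×0.892 = 188499 W
P_out = 231×746 = 172326 W
Losses = P_in − P_out = 188499 − 172326 = 16173 W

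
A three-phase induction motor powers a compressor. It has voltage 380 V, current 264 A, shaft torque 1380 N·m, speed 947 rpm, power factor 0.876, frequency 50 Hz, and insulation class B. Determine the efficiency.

89.9 %

ω = 2π × 947/60 = 99.17 rad/s; P_out = τω = 1380 × 99.17 = 136855 W
P_in = √3·V_L·I_L·cosφ = 1.732 × 380 × 264 × 0.876 = 152209 W
η = P_out / P_in = 136855 / 152209 = 0.899 = 89.9%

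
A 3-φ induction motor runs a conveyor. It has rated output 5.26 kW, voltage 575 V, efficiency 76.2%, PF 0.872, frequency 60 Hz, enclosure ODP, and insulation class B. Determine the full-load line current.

P_out = 5.26 kW = 5260 W
P_in = P_out / η = 5260 / 0.762 = 6903 W
I_L = P_in / (√3·V_L·cosφ) = 6903 / (1.732 × 575 × 0.872) = 7.95 A

7.95 A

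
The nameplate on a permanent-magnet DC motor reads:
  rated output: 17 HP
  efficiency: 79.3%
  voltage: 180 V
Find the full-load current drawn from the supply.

88.8 A

P_out = 17 × 746 = 12682 W
P_in = P_out / η = 12682 / 0.793 = 15992 W
I = P_in / V = 15992 / 180 = 88.8 A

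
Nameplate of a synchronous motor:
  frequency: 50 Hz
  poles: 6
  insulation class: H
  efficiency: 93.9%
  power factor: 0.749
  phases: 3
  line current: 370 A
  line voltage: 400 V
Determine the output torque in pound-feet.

1270 lb·ft

P_in = √3·V·I·cosφ = 1.732 × 400 × 370 × 0.749 = 191996 W
P_out = η·P_in = 0.939 × 191996 = 180284 W
n = n_s = 120×50/6 = 1000 rpm (synchronous)
ω = 2π×1000/60 = 104.7 rad/s
τ = P_out/ω = 180284/104.7 = 1722 N·m
In lb·ft: 1722/1.356 = 1270 lb·ft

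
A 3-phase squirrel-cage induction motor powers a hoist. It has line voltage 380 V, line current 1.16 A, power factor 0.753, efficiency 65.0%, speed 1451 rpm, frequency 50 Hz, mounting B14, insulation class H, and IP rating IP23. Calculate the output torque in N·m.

2.46 N·m

P_in = √3·V·I·cosφ = 1.732 × 380 × 1.16 × 0.753 = 575 W
P_out = η·P_in = 0.65 × 575 = 374 W
n = 1451 rpm
ω = 2π×1451/60 = 151.9 rad/s
τ = P_out/ω = 374/151.9 = 2.46 N·m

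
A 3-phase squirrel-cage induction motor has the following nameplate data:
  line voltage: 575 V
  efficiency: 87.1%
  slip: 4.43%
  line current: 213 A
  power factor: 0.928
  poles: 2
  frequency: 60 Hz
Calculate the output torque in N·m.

476 N·m

P_in = √3·V·I·cosφ = 1.732 × 575 × 213 × 0.928 = 196854 W
P_out = η·P_in = 0.871 × 196854 = 171460 W
n_s = 120×60/2 = 3600 rpm; n = 3600×(1−0.0443) = 3441 rpm
ω = 2π×3441/60 = 360.3 rad/s
τ = P_out/ω = 171460/360.3 = 476 N·m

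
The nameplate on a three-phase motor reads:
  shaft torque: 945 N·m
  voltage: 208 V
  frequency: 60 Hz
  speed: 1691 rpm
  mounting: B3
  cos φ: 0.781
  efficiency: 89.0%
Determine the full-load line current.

ω = 2π×1691/60 = 177.1 rad/s; P_out = τω = 945 × 177.1 = 167360 W
P_in = P_out / η = 167360 / 0.890 = 188045 W
I_L = P_in / (√3·V_L·cosφ) = 188045 / (1.732 × 208 × 0.781) = 668 A

668 A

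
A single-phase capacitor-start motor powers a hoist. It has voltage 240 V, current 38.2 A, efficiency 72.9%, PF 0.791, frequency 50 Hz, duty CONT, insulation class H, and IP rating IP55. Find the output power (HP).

7.09 HP

P_in = V·I·cosφ = 240 × 38.2 × 0.791 = 7252 W
P_out = η·P_in = 0.729 × 7252 = 5287 W
= 5287/746 = 7.09 HP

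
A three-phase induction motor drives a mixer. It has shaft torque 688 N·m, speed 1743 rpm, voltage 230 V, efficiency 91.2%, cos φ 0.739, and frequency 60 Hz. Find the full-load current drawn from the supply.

468 A

ω = 2π×1743/60 = 182.5 rad/s; P_out = τω = 688 × 182.5 = 125560 W
P_in = P_out / η = 125560 / 0.912 = 137675 W
I_L = P_in / (√3·V_L·cosφ) = 137675 / (1.732 × 230 × 0.739) = 468 A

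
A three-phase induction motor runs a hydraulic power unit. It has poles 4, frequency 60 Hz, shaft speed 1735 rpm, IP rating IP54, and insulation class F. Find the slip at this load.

n_s = 120f/p = 120×60/4 = 1800 rpm
s = (n_s − n)/n_s = (1800 − 1735)/1800 = 0.0361

3.61 %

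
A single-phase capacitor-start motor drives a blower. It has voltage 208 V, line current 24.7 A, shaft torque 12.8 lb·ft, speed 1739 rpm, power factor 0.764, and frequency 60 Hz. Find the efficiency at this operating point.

80.5 %

τ = 12.8 lb·ft × 1.356 = 17.36 N·m
ω = 2π × 1739/60 = 182.1 rad/s; P_out = τω = 17.36 × 182.1 = 3161 W
P_in = V·I·cosφ = 208 × 24.7 × 0.764 = 3925 W
η = P_out / P_in = 3161 / 3925 = 0.805 = 80.5%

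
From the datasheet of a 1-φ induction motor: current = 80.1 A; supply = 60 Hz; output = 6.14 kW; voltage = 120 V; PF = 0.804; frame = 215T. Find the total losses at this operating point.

1.59 kW

P_in = V·I·cosφ = 120×80.1×0.804 = 7728 W
P_out = 6140 W
Losses = P_in − P_out = 7728 − 6140 = 1588 W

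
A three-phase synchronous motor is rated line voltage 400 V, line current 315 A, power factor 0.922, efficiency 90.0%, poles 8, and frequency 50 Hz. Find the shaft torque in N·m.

P_in = √3·V·I·cosφ = 1.732 × 400 × 315 × 0.922 = 201210 W
P_out = η·P_in = 0.9 × 201210 = 181089 W
n = n_s = 120×50/8 = 750 rpm (synchronous)
ω = 2π×750/60 = 78.54 rad/s
τ = P_out/ω = 181089/78.54 = 2310 N·m

2310 N·m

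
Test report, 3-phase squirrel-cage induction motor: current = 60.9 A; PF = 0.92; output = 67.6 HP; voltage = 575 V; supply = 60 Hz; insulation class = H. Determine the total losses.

5.37 kW

P_in = √3·V·I·cosφ = 1.732×575×60.9×0.92 = 55798 W
P_out = 67.6×746 = 50430 W
Losses = P_in − P_out = 55798 − 50430 = 5368 W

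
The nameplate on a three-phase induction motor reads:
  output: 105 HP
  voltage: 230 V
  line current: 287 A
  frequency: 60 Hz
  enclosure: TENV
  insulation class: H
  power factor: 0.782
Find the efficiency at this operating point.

87.6 %

P_out = 105 × 746 = 78330 W
P_in = √3·V_L·I_L·cosφ = 1.732 × 230 × 287 × 0.782 = 89406 W
η = P_out / P_in = 78330 / 89406 = 0.876 = 87.6%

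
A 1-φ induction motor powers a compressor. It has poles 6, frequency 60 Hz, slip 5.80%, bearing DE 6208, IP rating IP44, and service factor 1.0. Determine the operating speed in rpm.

n_s = 120f/p = 120×60/6 = 1200 rpm
n = n_s(1 − s) = 1200 × (1 − 0.058) = 1130 rpm

1130 rpm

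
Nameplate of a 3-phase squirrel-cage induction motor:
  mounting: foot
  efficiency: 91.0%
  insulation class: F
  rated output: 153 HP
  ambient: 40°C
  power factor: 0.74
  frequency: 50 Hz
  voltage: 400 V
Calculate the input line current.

245 A

P_out = 153 × 746 = 114138 W
P_in = P_out / η = 114138 / 0.910 = 125426 W
I_L = P_in / (√3·V_L·cosφ) = 125426 / (1.732 × 400 × 0.74) = 245 A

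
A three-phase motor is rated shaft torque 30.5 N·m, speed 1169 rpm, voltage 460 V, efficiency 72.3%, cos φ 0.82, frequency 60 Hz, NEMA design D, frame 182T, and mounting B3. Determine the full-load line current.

ω = 2π×1169/60 = 122.4 rad/s; P_out = τω = 30.5 × 122.4 = 3733 W
P_in = P_out / η = 3733 / 0.723 = 5163 W
I_L = P_in / (√3·V_L·cosφ) = 5163 / (1.732 × 460 × 0.82) = 7.9 A

7.9 A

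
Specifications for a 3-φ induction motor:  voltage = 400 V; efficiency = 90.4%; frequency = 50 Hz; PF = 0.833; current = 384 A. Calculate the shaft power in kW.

P_in = √3·V·I·cosφ = 1.732 × 400 × 384 × 0.833 = 221607 W
P_out = η·P_in = 0.904 × 221607 = 200333 W

200 kW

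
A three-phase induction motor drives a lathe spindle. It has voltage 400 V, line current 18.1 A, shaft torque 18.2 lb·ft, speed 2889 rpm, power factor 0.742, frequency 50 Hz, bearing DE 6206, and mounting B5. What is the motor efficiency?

τ = 18.2 lb·ft × 1.356 = 24.68 N·m
ω = 2π × 2889/60 = 302.5 rad/s; P_out = τω = 24.68 × 302.5 = 7466 W
P_in = √3·V_L·I_L·cosφ = 1.732 × 400 × 18.1 × 0.742 = 9304 W
η = P_out / P_in = 7466 / 9304 = 0.802 = 80.2%

80.2 %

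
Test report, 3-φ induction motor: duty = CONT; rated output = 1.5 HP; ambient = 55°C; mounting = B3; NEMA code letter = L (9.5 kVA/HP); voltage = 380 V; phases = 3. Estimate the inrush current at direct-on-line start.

S_LR = 9.5 × 1.5 = 14.25 kVA
I_LR = S_LR/(√3·V_L) = 14250/(1.732×380) = 21.7 A

21.7 A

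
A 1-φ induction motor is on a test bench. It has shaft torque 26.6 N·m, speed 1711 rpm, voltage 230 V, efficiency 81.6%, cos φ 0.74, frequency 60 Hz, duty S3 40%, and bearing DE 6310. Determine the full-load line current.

34.3 A

ω = 2π×1711/60 = 179.2 rad/s; P_out = τω = 26.6 × 179.2 = 4767 W
P_in = P_out / η = 4767 / 0.816 = 5842 W
I = P_in / (V·cosφ) = 5842 / (230 × 0.74) = 34.3 A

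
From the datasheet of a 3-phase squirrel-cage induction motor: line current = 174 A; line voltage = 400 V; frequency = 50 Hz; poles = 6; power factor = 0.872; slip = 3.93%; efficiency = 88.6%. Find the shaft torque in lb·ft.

P_in = √3·V·I·cosφ = 1.732 × 400 × 174 × 0.872 = 105117 W
P_out = η·P_in = 0.886 × 105117 = 93134 W
n_s = 120×50/6 = 1000 rpm; n = 1000×(1−0.0393) = 961 rpm
ω = 2π×961/60 = 100.6 rad/s
τ = P_out/ω = 93134/100.6 = 925.8 N·m
In lb·ft: 925.8/1.356 = 683 lb·ft

683 lb·ft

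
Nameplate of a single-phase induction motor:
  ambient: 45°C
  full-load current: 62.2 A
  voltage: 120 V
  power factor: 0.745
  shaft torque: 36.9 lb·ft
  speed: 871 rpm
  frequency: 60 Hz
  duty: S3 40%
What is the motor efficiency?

τ = 36.9 lb·ft × 1.356 = 50.04 N·m
ω = 2π × 871/60 = 91.21 rad/s; P_out = τω = 50.04 × 91.21 = 4564 W
P_in = V·I·cosφ = 120 × 62.2 × 0.745 = 5561 W
η = P_out / P_in = 4564 / 5561 = 0.821 = 82.1%

82.1 %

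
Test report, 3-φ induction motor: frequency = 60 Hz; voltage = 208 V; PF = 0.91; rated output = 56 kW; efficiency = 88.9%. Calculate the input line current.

P_out = 56 kW = 56000 W
P_in = P_out / η = 56000 / 0.889 = 62992 W
I_L = P_in / (√3·V_L·cosφ) = 62992 / (1.732 × 208 × 0.91) = 192 A

192 A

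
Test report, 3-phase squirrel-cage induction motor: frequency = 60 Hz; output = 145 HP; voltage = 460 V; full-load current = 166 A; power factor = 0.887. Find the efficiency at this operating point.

92.2 %

P_out = 145 × 746 = 108170 W
P_in = √3·V_L·I_L·cosφ = 1.732 × 460 × 166 × 0.887 = 117311 W
η = P_out / P_in = 108170 / 117311 = 0.922 = 92.2%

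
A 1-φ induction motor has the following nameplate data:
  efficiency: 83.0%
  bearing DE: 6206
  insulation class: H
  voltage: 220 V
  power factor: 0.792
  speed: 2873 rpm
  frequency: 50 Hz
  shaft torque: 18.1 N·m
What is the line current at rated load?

ω = 2π×2873/60 = 300.9 rad/s; P_out = τω = 18.1 × 300.9 = 5446 W
P_in = P_out / η = 5446 / 0.830 = 6561 W
I = P_in / (V·cosφ) = 6561 / (220 × 0.792) = 37.7 A

37.7 A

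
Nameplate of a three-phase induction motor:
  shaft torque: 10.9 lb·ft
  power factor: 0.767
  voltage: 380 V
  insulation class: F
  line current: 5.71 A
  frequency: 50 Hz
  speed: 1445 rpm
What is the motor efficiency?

τ = 10.9 lb·ft × 1.356 = 14.78 N·m
ω = 2π × 1445/60 = 151.3 rad/s; P_out = τω = 14.78 × 151.3 = 2236 W
P_in = √3·V_L·I_L·cosφ = 1.732 × 380 × 5.71 × 0.767 = 2882 W
η = P_out / P_in = 2236 / 2882 = 0.776 = 77.6%

77.6 %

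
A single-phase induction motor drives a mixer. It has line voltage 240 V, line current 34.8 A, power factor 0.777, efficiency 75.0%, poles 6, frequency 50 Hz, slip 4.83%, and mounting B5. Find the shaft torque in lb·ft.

36 lb·ft

P_in = V·I·cosφ = 240 × 34.8 × 0.777 = 6490 W
P_out = η·P_in = 0.75 × 6490 = 4868 W
n_s = 120×50/6 = 1000 rpm; n = 1000×(1−0.0483) = 952 rpm
ω = 2π×952/60 = 99.69 rad/s
τ = P_out/ω = 4868/99.69 = 48.83 N·m
In lb·ft: 48.83/1.356 = 36 lb·ft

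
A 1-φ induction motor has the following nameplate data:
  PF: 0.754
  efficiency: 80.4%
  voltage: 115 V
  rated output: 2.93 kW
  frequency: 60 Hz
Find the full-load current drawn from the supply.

P_out = 2.93 kW = 2930 W
P_in = P_out / η = 2930 / 0.804 = 3644 W
I = P_in / (V·cosφ) = 3644 / (115 × 0.754) = 42 A

42 A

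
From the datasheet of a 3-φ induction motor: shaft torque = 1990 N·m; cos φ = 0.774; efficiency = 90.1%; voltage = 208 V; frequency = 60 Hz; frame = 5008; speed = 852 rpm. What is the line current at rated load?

707 A

ω = 2π×852/60 = 89.22 rad/s; P_out = τω = 1990 × 89.22 = 177548 W
P_in = P_out / η = 177548 / 0.901 = 197057 W
I_L = P_in / (√3·V_L·cosφ) = 197057 / (1.732 × 208 × 0.774) = 707 A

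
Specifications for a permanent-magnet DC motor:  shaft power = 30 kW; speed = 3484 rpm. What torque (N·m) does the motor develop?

82.2 N·m

ω = 2π × 3484/60 = 364.8 rad/s
τ = P/ω = 30000/364.8 = 82.2 N·m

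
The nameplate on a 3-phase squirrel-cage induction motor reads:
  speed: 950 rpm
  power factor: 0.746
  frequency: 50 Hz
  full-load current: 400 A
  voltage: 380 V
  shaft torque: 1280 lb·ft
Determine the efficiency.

87.9 %

τ = 1280 lb·ft × 1.356 = 1736 N·m
ω = 2π × 950/60 = 99.48 rad/s; P_out = τω = 1736 × 99.48 = 172697 W
P_in = √3·V_L·I_L·cosφ = 1.732 × 380 × 400 × 0.746 = 196395 W
η = P_out / P_in = 172697 / 196395 = 0.879 = 87.9%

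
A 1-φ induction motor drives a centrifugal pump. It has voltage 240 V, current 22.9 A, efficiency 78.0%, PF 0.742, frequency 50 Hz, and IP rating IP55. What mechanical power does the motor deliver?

P_in = V·I·cosφ = 240 × 22.9 × 0.742 = 4078 W
P_out = η·P_in = 0.78 × 4078 = 3181 W

3.18 kW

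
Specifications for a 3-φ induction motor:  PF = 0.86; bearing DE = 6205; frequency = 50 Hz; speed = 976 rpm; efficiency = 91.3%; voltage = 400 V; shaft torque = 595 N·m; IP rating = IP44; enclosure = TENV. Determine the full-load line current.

112 A

ω = 2π×976/60 = 102.2 rad/s; P_out = τω = 595 × 102.2 = 60809 W
P_in = P_out / η = 60809 / 0.913 = 66604 W
I_L = P_in / (√3·V_L·cosφ) = 66604 / (1.732 × 400 × 0.86) = 112 A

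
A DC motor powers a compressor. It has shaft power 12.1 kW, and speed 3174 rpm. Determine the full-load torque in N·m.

36.4 N·m

ω = 2π × 3174/60 = 332.4 rad/s
τ = P/ω = 12100/332.4 = 36.4 N·m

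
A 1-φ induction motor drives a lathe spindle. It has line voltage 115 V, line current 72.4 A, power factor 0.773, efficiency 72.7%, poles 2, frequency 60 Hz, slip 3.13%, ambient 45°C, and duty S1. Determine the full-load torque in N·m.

P_in = V·I·cosφ = 115 × 72.4 × 0.773 = 6436 W
P_out = η·P_in = 0.727 × 6436 = 4679 W
n_s = 120×60/2 = 3600 rpm; n = 3600×(1−0.0313) = 3487 rpm
ω = 2π×3487/60 = 365.2 rad/s
τ = P_out/ω = 4679/365.2 = 12.8 N·m

12.8 N·m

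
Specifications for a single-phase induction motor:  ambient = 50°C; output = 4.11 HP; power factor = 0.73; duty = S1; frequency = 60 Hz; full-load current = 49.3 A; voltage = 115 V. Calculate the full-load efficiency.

74.1 %

P_out = 4.11 × 746 = 3066 W
P_in = V·I·cosφ = 115 × 49.3 × 0.73 = 4139 W
η = P_out / P_in = 3066 / 4139 = 0.741 = 74.1%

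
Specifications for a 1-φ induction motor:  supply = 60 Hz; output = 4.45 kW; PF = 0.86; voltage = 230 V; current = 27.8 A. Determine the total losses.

P_in = V·I·cosφ = 230×27.8×0.86 = 5499 W
P_out = 4450 W
Losses = P_in − P_out = 5499 − 4450 = 1049 W

1050 W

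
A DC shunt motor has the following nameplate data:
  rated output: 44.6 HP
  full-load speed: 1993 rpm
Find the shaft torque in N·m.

159 N·m

P_out = 44.6 × 746 = 33272 W
ω = 2π × 1993/60 = 208.7 rad/s
τ = P_out/ω = 33272/208.7 = 159 N·m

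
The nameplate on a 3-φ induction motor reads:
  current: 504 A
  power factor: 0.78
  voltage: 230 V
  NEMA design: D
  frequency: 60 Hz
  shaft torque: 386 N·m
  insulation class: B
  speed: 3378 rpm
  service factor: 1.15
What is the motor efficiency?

ω = 2π × 3378/60 = 353.7 rad/s; P_out = τω = 386 × 353.7 = 136528 W
P_in = √3·V_L·I_L·cosφ = 1.732 × 230 × 504 × 0.78 = 156603 W
η = P_out / P_in = 136528 / 156603 = 0.872 = 87.2%

87.2 %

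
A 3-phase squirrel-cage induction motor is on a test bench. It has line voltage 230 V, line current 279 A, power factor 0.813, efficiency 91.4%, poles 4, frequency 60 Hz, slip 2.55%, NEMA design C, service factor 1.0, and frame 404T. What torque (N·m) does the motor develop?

450 N·m

P_in = √3·V·I·cosφ = 1.732 × 230 × 279 × 0.813 = 90359 W
P_out = η·P_in = 0.914 × 90359 = 82588 W
n_s = 120×60/4 = 1800 rpm; n = 1800×(1−0.0255) = 1754 rpm
ω = 2π×1754/60 = 183.7 rad/s
τ = P_out/ω = 82588/183.7 = 450 N·m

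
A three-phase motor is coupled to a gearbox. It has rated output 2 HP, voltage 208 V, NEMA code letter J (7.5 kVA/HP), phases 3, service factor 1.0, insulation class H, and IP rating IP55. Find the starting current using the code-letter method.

41.6 A

S_LR = 7.5 × 2 = 15 kVA
I_LR = S_LR/(√3·V_L) = 15000/(1.732×208) = 41.6 A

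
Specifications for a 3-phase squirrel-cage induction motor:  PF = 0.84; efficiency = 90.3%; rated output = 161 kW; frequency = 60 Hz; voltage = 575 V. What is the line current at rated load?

213 A

P_out = 161 kW = 161000 W
P_in = P_out / η = 161000 / 0.903 = 178295 W
I_L = P_in / (√3·V_L·cosφ) = 178295 / (1.732 × 575 × 0.84) = 213 A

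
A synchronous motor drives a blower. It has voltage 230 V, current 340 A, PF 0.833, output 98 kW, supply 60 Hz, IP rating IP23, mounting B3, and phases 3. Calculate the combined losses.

14800 W

P_in = √3·V·I·cosφ = 1.732×230×340×0.833 = 112824 W
P_out = 98000 W
Losses = P_in − P_out = 112824 − 98000 = 14824 W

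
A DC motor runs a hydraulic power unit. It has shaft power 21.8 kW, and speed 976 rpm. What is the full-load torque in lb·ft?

157 lb·ft

ω = 2π × 976/60 = 102.2 rad/s
τ = P/ω = 21800/102.2 = 213.3 N·m
In lb·ft: 213.3/1.356 = 157 lb·ft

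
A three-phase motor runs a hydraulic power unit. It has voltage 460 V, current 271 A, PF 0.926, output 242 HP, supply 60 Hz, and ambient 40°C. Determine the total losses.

P_in = √3·V·I·cosφ = 1.732×460×271×0.926 = 199934 W
P_out = 242×746 = 180532 W
Losses = P_in − P_out = 199934 − 180532 = 19402 W

19400 W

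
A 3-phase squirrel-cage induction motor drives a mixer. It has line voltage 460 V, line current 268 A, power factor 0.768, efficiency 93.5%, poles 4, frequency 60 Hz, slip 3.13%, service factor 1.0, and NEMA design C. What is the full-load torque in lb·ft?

619 lb·ft

P_in = √3·V·I·cosφ = 1.732 × 460 × 268 × 0.768 = 163984 W
P_out = η·P_in = 0.935 × 163984 = 153325 W
n_s = 120×60/4 = 1800 rpm; n = 1800×(1−0.0313) = 1744 rpm
ω = 2π×1744/60 = 182.6 rad/s
τ = P_out/ω = 153325/182.6 = 839.7 N·m
In lb·ft: 839.7/1.356 = 619 lb·ft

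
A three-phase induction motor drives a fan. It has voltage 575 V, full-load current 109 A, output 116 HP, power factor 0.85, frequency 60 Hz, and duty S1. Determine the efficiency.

P_out = 116 × 746 = 86536 W
P_in = √3·V_L·I_L·cosφ = 1.732 × 575 × 109 × 0.85 = 92270 W
η = P_out / P_in = 86536 / 92270 = 0.938 = 93.8%

93.8 %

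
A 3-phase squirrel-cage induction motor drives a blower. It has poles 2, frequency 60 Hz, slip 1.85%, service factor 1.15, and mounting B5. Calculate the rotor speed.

n_s = 120f/p = 120×60/2 = 3600 rpm
n = n_s(1 − s) = 3600 × (1 − 0.0185) = 3533 rpm

3533 rpm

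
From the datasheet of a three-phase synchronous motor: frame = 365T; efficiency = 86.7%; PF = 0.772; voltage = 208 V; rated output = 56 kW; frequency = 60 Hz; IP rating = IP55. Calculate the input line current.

232 A

P_out = 56 kW = 56000 W
P_in = P_out / η = 56000 / 0.867 = 64591 W
I_L = P_in / (√3·V_L·cosφ) = 64591 / (1.732 × 208 × 0.772) = 232 A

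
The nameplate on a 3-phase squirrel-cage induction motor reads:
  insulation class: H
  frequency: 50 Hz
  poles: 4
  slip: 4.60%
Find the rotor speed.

n_s = 120f/p = 120×50/4 = 1500 rpm
n = n_s(1 − s) = 1500 × (1 − 0.046) = 1431 rpm

1431 rpm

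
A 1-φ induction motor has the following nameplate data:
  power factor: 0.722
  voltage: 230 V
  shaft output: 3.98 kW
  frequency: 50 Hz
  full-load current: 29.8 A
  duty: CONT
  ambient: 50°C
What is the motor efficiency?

80.4 %

P_out = 3.98 kW = 3980 W
P_in = V·I·cosφ = 230 × 29.8 × 0.722 = 4949 W
η = P_out / P_in = 3980 / 4949 = 0.804 = 80.4%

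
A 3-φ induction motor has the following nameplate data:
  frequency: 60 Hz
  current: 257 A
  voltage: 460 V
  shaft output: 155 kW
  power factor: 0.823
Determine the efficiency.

P_out = 155 kW = 155000 W
P_in = √3·V_L·I_L·cosφ = 1.732 × 460 × 257 × 0.823 = 168515 W
η = P_out / P_in = 155000 / 168515 = 0.920 = 92.0%

92.0 %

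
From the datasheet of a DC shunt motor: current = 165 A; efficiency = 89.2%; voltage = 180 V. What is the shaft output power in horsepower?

P_in = V·I = 180 × 165 = 29700 W
P_out = η·P_in = 0.892 × 29700 = 26492 W
= 26492/746 = 35.5 HP

35.5 HP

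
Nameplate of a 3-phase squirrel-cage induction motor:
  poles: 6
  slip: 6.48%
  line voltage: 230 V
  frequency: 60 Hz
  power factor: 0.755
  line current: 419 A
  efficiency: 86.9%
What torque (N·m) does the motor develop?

P_in = √3·V·I·cosφ = 1.732 × 230 × 419 × 0.755 = 126019 W
P_out = η·P_in = 0.869 × 126019 = 109511 W
n_s = 120×60/6 = 1200 rpm; n = 1200×(1−0.0648) = 1122 rpm
ω = 2π×1122/60 = 117.5 rad/s
τ = P_out/ω = 109511/117.5 = 932 N·m

932 N·m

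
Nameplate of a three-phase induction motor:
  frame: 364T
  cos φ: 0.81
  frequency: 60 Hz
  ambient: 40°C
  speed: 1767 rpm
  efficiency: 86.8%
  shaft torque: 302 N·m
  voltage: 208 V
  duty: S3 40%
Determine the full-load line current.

ω = 2π×1767/60 = 185 rad/s; P_out = τω = 302 × 185 = 55870 W
P_in = P_out / η = 55870 / 0.868 = 64366 W
I_L = P_in / (√3·V_L·cosφ) = 64366 / (1.732 × 208 × 0.81) = 221 A

221 A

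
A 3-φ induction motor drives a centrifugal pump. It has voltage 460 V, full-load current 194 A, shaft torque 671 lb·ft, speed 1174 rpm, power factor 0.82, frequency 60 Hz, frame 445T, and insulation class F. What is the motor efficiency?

88.2 %

τ = 671 lb·ft × 1.356 = 909.9 N·m
ω = 2π × 1174/60 = 122.9 rad/s; P_out = τω = 909.9 × 122.9 = 111827 W
P_in = √3·V_L·I_L·cosφ = 1.732 × 460 × 194 × 0.82 = 126742 W
η = P_out / P_in = 111827 / 126742 = 0.882 = 88.2%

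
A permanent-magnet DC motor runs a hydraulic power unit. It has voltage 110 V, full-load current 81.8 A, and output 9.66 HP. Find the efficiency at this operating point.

80.1 %

P_out = 9.66 × 746 = 7206 W
P_in = V·I = 110 × 81.8 = 8998 W
η = P_out / P_in = 7206 / 8998 = 0.801 = 80.1%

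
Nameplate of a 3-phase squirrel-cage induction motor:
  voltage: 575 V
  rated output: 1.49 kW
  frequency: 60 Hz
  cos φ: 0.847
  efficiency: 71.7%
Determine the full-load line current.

2.46 A

P_out = 1.49 kW = 1490 W
P_in = P_out / η = 1490 / 0.717 = 2078 W
I_L = P_in / (√3·V_L·cosφ) = 2078 / (1.732 × 575 × 0.847) = 2.46 A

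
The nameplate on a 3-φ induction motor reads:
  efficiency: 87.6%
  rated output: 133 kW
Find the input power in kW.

152 kW

P_out = 133000 W
P_in = P_out/η = 133000/0.876 = 151826 W = 152 kW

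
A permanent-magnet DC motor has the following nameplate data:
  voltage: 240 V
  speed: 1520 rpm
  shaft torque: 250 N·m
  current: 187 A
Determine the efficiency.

88.7 %

ω = 2π × 1520/60 = 159.2 rad/s; P_out = τω = 250 × 159.2 = 39800 W
P_in = V·I = 240 × 187 = 44880 W
η = P_out / P_in = 39800 / 44880 = 0.887 = 88.7%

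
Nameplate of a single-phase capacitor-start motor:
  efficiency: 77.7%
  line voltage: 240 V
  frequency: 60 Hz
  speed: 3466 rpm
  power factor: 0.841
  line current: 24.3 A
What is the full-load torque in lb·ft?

7.74 lb·ft

P_in = V·I·cosφ = 240 × 24.3 × 0.841 = 4905 W
P_out = η·P_in = 0.777 × 4905 = 3811 W
n = 3466 rpm
ω = 2π×3466/60 = 363 rad/s
τ = P_out/ω = 3811/363 = 10.5 N·m
In lb·ft: 10.5/1.356 = 7.74 lb·ft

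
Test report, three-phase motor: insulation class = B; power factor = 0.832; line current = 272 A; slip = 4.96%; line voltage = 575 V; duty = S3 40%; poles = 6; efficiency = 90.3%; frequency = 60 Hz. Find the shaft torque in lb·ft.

P_in = √3·V·I·cosφ = 1.732 × 575 × 272 × 0.832 = 225376 W
P_out = η·P_in = 0.903 × 225376 = 203515 W
n_s = 120×60/6 = 1200 rpm; n = 1200×(1−0.0496) = 1140 rpm
ω = 2π×1140/60 = 119.4 rad/s
τ = P_out/ω = 203515/119.4 = 1704 N·m
In lb·ft: 1704/1.356 = 1260 lb·ft

1260 lb·ft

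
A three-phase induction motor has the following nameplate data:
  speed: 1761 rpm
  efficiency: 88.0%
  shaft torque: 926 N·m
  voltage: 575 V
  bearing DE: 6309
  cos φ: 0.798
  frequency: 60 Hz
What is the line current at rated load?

ω = 2π×1761/60 = 184.4 rad/s; P_out = τω = 926 × 184.4 = 170754 W
P_in = P_out / η = 170754 / 0.880 = 194039 W
I_L = P_in / (√3·V_L·cosφ) = 194039 / (1.732 × 575 × 0.798) = 244 A

244 A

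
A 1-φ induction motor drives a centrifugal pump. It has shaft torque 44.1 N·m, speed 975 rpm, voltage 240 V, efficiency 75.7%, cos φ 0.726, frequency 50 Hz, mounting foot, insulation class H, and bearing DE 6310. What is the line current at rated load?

34.1 A

ω = 2π×975/60 = 102.1 rad/s; P_out = τω = 44.1 × 102.1 = 4503 W
P_in = P_out / η = 4503 / 0.757 = 5948 W
I = P_in / (V·cosφ) = 5948 / (240 × 0.726) = 34.1 A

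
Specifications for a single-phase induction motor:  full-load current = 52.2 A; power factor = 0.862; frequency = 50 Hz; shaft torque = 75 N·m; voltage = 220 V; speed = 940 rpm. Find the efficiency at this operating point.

74.6 %

ω = 2π × 940/60 = 98.44 rad/s; P_out = τω = 75 × 98.44 = 7383 W
P_in = V·I·cosφ = 220 × 52.2 × 0.862 = 9899 W
η = P_out / P_in = 7383 / 9899 = 0.746 = 74.6%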